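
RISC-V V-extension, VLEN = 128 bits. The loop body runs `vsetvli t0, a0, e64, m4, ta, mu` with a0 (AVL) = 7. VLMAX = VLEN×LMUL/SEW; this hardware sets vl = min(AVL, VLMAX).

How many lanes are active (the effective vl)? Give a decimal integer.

VLMAX = (128 × 4) / 64 = 8 lanes
AVL=7 ≤ VLMAX=8, so vl = 7

vl = 7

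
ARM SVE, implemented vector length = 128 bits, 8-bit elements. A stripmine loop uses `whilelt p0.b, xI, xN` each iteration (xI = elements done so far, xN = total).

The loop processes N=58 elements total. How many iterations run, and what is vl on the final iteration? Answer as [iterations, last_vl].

[iterations, last_vl] = [4, 10]

128-bit reg / 8-bit elem → 16 lanes
iterations = ceil(58/16) = 4; final-pass vl = 10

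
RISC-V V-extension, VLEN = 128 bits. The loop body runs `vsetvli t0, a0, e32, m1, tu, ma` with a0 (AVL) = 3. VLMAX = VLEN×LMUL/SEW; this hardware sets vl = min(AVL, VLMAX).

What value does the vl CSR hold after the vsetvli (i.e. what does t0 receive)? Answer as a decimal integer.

VLMAX = VLEN×LMUL/SEW = 128×1/32 = 4
vl ← min(3, 4) = 3

vl = 3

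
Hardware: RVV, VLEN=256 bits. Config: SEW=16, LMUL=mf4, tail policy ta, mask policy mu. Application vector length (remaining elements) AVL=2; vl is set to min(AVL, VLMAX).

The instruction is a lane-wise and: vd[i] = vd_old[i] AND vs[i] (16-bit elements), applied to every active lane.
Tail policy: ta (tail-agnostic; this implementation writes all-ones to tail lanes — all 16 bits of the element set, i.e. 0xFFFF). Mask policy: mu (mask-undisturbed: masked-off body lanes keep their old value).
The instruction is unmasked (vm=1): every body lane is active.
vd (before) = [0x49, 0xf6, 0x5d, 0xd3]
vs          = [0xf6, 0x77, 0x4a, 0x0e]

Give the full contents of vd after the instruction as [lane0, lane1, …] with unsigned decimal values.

lanes per group: 256·1/4/16 = 4
AVL=2 ≤ VLMAX=4, so vl = 2
  i=0: and(0x49,0xf6) → 64
  i=1: and(0xf6,0x77) → 118
  i=2: tail/ones → 65535
  i=3: tail/ones → 65535

vd = [64, 118, 65535, 65535]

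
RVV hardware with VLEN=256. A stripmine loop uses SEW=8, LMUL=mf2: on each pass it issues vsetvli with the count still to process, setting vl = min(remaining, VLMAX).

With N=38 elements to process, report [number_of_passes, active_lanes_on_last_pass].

[iterations, last_vl] = [3, 6]

VLMAX = (256 × 1/2) / 8 = 16 lanes
38 elements at 16/iter → 3 passes, remainder 6 on the last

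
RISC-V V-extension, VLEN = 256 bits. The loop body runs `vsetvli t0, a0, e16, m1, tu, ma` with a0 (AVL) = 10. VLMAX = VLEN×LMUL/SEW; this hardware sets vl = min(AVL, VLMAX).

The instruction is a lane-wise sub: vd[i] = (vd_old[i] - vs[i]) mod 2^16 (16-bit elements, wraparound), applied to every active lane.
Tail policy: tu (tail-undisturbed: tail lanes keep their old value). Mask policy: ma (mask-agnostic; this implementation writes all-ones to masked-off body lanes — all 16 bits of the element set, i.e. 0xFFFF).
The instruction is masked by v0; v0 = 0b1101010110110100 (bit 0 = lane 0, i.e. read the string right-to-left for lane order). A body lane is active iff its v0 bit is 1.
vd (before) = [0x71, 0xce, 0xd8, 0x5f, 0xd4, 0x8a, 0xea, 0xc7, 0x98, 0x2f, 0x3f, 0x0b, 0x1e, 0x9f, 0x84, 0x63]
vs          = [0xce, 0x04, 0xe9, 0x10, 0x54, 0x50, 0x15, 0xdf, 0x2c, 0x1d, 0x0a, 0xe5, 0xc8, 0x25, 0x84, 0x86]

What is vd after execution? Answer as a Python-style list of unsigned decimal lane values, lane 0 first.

lanes per group: 256·1/16 = 16
vl ← min(10, 16) = 10
  i=0: mask-off/ones → 65535
  i=1: mask-off/ones → 65535
  i=2: sub(0xd8,0xe9) → 65519
  i=3: mask-off/ones → 65535
  i=4: sub(0xd4,0x54) → 128
  i=5: sub(0x8a,0x50) → 58
  i=6: mask-off/ones → 65535
  i=7: sub(0xc7,0xdf) → 65512
  i=8: sub(0x98,0x2c) → 108
  i=9: mask-off/ones → 65535
  i=10: tail/keep → 63
  i=11: tail/keep → 11
  i=12: tail/keep → 30
  i=13: tail/keep → 159
  i=14: tail/keep → 132
  i=15: tail/keep → 99

vd = [65535, 65535, 65519, 65535, 128, 58, 65535, 65512, 108, 65535, 63, 11, 30, 159, 132, 99]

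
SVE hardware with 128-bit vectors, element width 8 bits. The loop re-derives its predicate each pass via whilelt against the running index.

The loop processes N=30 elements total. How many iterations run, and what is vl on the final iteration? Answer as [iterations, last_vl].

[iterations, last_vl] = [2, 14]

128-bit reg / 8-bit elem → 16 lanes
iterations = ceil(30/16) = 2; final-pass vl = 14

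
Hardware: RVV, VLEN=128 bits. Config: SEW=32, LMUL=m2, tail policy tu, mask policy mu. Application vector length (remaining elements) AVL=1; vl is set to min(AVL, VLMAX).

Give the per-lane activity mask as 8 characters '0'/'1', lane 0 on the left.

VLMAX = (128 × 2) / 32 = 8 lanes
vl = min(AVL, VLMAX) = min(1, 8) = 1
bits (lane 0 leftmost): 10000000

predicate = 10000000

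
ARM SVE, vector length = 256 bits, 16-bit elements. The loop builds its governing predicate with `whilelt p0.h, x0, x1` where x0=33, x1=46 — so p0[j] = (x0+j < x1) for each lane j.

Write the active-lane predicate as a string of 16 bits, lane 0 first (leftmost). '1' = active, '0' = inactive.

256-bit reg / 16-bit elem → 16 lanes
whilelt: lane j active iff 33+j < 46 → j < 13 → 13 active
bits (lane 0 leftmost): 1111111111111000

predicate = 1111111111111000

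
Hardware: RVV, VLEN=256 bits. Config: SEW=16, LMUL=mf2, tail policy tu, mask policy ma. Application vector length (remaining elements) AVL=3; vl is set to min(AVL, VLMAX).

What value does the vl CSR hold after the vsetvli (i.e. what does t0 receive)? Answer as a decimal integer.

VLMAX = VLEN×LMUL/SEW = 256×1/2/16 = 8
AVL=3 ≤ VLMAX=8, so vl = 3

vl = 3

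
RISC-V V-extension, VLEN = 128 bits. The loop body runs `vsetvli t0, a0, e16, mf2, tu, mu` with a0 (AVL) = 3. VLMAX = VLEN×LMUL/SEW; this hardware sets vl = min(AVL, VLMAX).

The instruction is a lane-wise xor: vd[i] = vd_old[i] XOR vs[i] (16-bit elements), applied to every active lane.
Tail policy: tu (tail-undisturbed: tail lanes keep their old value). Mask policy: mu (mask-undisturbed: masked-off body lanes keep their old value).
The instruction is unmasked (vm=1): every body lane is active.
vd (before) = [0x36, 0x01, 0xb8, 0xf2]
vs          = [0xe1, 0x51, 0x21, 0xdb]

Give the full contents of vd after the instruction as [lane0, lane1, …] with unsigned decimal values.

vd = [215, 80, 153, 242]

lanes per group: 128·1/2/16 = 4
AVL=3 ≤ VLMAX=4, so vl = 3
  i=0: xor(0x36,0xe1) → 215
  i=1: xor(0x01,0x51) → 80
  i=2: xor(0xb8,0x21) → 153
  i=3: tail/keep → 242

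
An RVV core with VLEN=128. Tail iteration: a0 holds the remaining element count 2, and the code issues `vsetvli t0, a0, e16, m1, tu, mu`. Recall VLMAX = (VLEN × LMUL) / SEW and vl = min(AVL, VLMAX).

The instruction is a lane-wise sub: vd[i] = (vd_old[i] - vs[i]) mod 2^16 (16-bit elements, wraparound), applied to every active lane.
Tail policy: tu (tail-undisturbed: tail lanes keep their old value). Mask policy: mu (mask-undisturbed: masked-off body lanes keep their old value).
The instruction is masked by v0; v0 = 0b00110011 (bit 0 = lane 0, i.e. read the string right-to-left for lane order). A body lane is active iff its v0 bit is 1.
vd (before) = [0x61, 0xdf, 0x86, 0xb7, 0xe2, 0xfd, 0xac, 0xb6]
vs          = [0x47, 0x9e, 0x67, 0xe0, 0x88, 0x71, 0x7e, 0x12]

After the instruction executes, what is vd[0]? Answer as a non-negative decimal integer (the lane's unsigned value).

lanes per group: 128·1/16 = 8
vl ← min(2, 8) = 2
[0] sub(0x61,0x47) = 0x1a
[1] sub(0xdf,0x9e) = 0x41
[2] tail/keep = 0x86
[3] tail/keep = 0xb7
[4] tail/keep = 0xe2
[5] tail/keep = 0xfd
[6] tail/keep = 0xac
[7] tail/keep = 0xb6

vd[0] = 26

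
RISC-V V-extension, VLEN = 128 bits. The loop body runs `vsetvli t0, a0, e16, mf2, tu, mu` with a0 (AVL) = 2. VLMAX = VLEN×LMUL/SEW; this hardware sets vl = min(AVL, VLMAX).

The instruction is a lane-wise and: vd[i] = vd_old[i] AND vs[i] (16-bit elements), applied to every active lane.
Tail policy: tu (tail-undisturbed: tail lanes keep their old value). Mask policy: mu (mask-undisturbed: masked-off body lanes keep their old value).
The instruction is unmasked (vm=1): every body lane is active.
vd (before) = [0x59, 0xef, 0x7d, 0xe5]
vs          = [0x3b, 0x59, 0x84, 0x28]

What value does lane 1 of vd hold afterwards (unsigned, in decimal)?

VLMAX = VLEN×LMUL/SEW = 128×1/2/16 = 4
vl ← min(2, 4) = 2
vd[0] and(0x59,0x3b) -> 0x19
vd[1] and(0xef,0x59) -> 0x49
vd[2] tail/keep -> 0x7d
vd[3] tail/keep -> 0xe5

vd[1] = 73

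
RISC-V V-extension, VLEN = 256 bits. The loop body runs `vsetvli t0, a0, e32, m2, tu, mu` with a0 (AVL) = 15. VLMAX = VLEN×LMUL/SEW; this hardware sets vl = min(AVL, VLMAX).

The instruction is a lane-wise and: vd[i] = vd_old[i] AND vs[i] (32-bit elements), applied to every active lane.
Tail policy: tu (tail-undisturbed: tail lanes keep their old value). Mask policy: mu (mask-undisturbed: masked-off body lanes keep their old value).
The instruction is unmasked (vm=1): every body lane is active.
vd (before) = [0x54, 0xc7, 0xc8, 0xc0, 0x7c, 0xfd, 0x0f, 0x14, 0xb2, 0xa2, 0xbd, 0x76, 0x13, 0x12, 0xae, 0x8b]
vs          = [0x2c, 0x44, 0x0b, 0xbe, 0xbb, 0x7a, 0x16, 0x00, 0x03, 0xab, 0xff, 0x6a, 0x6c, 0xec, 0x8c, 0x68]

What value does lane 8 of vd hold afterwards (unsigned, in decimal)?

VLMAX = (256 × 2) / 32 = 16 lanes
vl = min(AVL, VLMAX) = min(15, 16) = 15
vd[0] and(0x54,0x2c) -> 0x04
vd[1] and(0xc7,0x44) -> 0x44
vd[2] and(0xc8,0x0b) -> 0x08
vd[3] and(0xc0,0xbe) -> 0x80
vd[4] and(0x7c,0xbb) -> 0x38
vd[5] and(0xfd,0x7a) -> 0x78
vd[6] and(0x0f,0x16) -> 0x06
vd[7] and(0x14,0x00) -> 0x00
vd[8] and(0xb2,0x03) -> 0x02
vd[9] and(0xa2,0xab) -> 0xa2
vd[10] and(0xbd,0xff) -> 0xbd
vd[11] and(0x76,0x6a) -> 0x62
vd[12] and(0x13,0x6c) -> 0x00
vd[13] and(0x12,0xec) -> 0x00
vd[14] and(0xae,0x8c) -> 0x8c
vd[15] tail/keep -> 0x8b

vd[8] = 2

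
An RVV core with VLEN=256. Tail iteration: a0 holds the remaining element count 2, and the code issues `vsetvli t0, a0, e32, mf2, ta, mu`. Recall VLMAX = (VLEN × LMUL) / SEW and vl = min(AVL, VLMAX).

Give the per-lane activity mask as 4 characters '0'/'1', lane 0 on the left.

predicate = 1100

VLMAX = (256 × 1/2) / 32 = 4 lanes
vl ← min(2, 4) = 2
bits (lane 0 leftmost): 1100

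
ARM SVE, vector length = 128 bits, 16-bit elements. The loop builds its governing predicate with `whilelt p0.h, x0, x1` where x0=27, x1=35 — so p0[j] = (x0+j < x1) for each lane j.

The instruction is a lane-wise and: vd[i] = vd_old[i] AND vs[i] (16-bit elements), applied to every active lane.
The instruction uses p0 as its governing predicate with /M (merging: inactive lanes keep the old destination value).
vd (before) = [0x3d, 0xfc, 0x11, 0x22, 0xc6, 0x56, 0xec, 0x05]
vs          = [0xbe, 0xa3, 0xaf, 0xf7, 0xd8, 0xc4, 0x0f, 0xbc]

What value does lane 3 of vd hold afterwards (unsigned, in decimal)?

lane count: 128 div 16 = 8
whilelt: lane j active iff 27+j < 35 → j < 8 → 8 active
  i=0: and(0x3d,0xbe) → 60
  i=1: and(0xfc,0xa3) → 160
  i=2: and(0x11,0xaf) → 1
  i=3: and(0x22,0xf7) → 34
  i=4: and(0xc6,0xd8) → 192
  i=5: and(0x56,0xc4) → 68
  i=6: and(0xec,0x0f) → 12
  i=7: and(0x05,0xbc) → 4

vd[3] = 34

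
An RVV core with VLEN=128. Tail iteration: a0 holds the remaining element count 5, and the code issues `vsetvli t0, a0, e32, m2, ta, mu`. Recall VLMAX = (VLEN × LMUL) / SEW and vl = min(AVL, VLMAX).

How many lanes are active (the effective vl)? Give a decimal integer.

vl = 5

lanes per group: 128·2/32 = 8
vl ← min(5, 8) = 5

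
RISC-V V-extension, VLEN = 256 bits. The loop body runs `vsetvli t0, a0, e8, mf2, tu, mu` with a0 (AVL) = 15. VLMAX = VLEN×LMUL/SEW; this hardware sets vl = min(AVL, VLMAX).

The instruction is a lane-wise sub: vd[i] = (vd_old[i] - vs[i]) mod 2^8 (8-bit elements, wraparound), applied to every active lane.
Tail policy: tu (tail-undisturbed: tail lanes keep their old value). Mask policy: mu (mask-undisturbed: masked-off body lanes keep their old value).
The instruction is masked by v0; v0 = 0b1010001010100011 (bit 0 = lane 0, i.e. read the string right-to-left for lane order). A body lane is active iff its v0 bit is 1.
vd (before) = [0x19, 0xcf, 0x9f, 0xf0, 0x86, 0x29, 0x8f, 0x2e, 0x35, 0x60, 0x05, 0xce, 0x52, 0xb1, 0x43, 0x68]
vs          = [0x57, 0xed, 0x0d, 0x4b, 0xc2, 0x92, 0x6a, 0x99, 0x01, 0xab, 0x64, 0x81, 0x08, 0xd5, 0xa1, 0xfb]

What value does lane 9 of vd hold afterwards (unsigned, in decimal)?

vd[9] = 181

VLMAX = (256 × 1/2) / 8 = 16 lanes
vl ← min(15, 16) = 15
[0] sub(0x19,0x57) = 0xc2
[1] sub(0xcf,0xed) = 0xe2
[2] mask-off/keep = 0x9f
[3] mask-off/keep = 0xf0
[4] mask-off/keep = 0x86
[5] sub(0x29,0x92) = 0x97
[6] mask-off/keep = 0x8f
[7] sub(0x2e,0x99) = 0x95
[8] mask-off/keep = 0x35
[9] sub(0x60,0xab) = 0xb5
[10] mask-off/keep = 0x05
[11] mask-off/keep = 0xce
[12] mask-off/keep = 0x52
[13] sub(0xb1,0xd5) = 0xdc
[14] mask-off/keep = 0x43
[15] tail/keep = 0x68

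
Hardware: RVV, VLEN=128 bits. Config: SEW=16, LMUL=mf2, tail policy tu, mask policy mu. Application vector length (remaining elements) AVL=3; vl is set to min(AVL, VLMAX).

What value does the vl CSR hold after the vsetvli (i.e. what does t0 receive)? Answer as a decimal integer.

VLMAX = VLEN×LMUL/SEW = 128×1/2/16 = 4
vl = min(AVL, VLMAX) = min(3, 4) = 3

vl = 3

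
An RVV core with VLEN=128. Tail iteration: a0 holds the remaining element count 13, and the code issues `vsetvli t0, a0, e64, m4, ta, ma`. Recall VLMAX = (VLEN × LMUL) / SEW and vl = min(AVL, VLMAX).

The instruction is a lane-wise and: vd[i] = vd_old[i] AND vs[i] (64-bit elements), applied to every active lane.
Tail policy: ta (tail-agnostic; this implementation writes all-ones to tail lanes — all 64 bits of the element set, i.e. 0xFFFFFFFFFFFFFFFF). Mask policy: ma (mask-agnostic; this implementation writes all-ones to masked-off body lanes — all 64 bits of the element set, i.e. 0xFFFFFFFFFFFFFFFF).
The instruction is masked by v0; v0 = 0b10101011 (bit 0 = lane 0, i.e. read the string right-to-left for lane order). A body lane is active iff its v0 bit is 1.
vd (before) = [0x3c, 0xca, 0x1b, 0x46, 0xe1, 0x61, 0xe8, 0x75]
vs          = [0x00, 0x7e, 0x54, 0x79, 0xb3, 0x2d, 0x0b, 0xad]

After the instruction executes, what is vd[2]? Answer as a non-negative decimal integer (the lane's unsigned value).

VLMAX = (128 × 4) / 64 = 8 lanes
vl ← min(13, 8) = 8
vd[0] and(0x3c,0x00) -> 0x00
vd[1] and(0xca,0x7e) -> 0x4a
vd[2] mask-off/ones -> 0xffffffffffffffff
vd[3] and(0x46,0x79) -> 0x40
vd[4] mask-off/ones -> 0xffffffffffffffff
vd[5] and(0x61,0x2d) -> 0x21
vd[6] mask-off/ones -> 0xffffffffffffffff
vd[7] and(0x75,0xad) -> 0x25

vd[2] = 18446744073709551615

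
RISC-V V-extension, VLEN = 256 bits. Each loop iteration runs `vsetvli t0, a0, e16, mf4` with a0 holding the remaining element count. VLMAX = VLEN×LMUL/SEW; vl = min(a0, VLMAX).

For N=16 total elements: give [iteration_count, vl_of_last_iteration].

VLMAX = VLEN×LMUL/SEW = 256×1/4/16 = 4
16 elements at 4/iter → 4 passes, remainder 4 on the last

[iterations, last_vl] = [4, 4]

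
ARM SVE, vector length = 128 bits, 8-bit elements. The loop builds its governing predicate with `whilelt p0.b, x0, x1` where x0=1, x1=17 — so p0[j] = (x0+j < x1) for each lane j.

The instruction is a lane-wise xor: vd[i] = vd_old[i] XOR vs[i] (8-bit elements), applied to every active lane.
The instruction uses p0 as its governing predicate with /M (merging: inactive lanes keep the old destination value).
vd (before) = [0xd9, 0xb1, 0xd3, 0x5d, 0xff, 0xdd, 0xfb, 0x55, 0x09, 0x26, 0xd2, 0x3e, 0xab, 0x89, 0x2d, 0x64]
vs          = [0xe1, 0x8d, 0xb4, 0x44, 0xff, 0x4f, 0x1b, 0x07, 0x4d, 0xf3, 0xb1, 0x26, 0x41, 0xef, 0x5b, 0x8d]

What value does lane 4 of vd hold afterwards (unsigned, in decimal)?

vd[4] = 0

register lanes = 128/8 = 16
p0[j] = (1+j < 17); true for j=0..15 → 16 lanes set
vd[0] xor(0xd9,0xe1) -> 0x38
vd[1] xor(0xb1,0x8d) -> 0x3c
vd[2] xor(0xd3,0xb4) -> 0x67
vd[3] xor(0x5d,0x44) -> 0x19
vd[4] xor(0xff,0xff) -> 0x00
vd[5] xor(0xdd,0x4f) -> 0x92
vd[6] xor(0xfb,0x1b) -> 0xe0
vd[7] xor(0x55,0x07) -> 0x52
vd[8] xor(0x09,0x4d) -> 0x44
vd[9] xor(0x26,0xf3) -> 0xd5
vd[10] xor(0xd2,0xb1) -> 0x63
vd[11] xor(0x3e,0x26) -> 0x18
vd[12] xor(0xab,0x41) -> 0xea
vd[13] xor(0x89,0xef) -> 0x66
vd[14] xor(0x2d,0x5b) -> 0x76
vd[15] xor(0x64,0x8d) -> 0xe9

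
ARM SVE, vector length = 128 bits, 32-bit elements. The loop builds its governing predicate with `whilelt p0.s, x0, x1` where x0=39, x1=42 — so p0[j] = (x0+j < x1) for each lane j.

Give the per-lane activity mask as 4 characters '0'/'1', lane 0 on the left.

predicate = 1110

128-bit reg / 32-bit elem → 4 lanes
active while 39+j < 42, i.e. j ∈ [0,3) capped at 4 ⇒ 3
bits (lane 0 leftmost): 1110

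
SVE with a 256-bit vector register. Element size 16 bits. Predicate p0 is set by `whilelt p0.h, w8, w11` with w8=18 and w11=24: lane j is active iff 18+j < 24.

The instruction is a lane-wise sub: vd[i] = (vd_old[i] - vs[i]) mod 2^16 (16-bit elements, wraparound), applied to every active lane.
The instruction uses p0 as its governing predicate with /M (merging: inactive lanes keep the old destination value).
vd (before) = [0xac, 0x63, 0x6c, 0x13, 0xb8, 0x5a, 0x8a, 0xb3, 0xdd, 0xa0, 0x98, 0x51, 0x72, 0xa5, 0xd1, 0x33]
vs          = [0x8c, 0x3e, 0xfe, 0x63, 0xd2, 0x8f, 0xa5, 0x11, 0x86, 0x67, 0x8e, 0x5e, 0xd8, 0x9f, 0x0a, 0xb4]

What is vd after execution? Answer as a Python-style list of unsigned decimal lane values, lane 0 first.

256-bit reg / 16-bit elem → 16 lanes
active while 18+j < 24, i.e. j ∈ [0,6) capped at 16 ⇒ 6
[0] sub(0xac,0x8c) = 0x20
[1] sub(0x63,0x3e) = 0x25
[2] sub(0x6c,0xfe) = 0xff6e
[3] sub(0x13,0x63) = 0xffb0
[4] sub(0xb8,0xd2) = 0xffe6
[5] sub(0x5a,0x8f) = 0xffcb
[6] tail/keep = 0x8a
[7] tail/keep = 0xb3
[8] tail/keep = 0xdd
[9] tail/keep = 0xa0
[10] tail/keep = 0x98
[11] tail/keep = 0x51
[12] tail/keep = 0x72
[13] tail/keep = 0xa5
[14] tail/keep = 0xd1
[15] tail/keep = 0x33

vd = [32, 37, 65390, 65456, 65510, 65483, 138, 179, 221, 160, 152, 81, 114, 165, 209, 51]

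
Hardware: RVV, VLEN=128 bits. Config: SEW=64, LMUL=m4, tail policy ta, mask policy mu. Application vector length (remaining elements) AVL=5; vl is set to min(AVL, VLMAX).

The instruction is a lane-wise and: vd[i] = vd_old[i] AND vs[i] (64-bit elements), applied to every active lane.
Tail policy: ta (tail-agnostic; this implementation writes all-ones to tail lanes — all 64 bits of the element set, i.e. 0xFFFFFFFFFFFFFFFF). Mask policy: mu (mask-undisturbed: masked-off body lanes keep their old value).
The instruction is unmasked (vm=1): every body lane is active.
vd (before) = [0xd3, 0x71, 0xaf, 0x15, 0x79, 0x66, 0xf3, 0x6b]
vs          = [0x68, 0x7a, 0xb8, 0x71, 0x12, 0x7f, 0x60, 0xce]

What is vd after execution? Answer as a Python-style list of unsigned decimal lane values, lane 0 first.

vd = [64, 112, 168, 17, 16, 18446744073709551615, 18446744073709551615, 18446744073709551615]

lanes per group: 128·4/64 = 8
AVL=5 ≤ VLMAX=8, so vl = 5
  i=0: and(0xd3,0x68) → 64
  i=1: and(0x71,0x7a) → 112
  i=2: and(0xaf,0xb8) → 168
  i=3: and(0x15,0x71) → 17
  i=4: and(0x79,0x12) → 16
  i=5: tail/ones → 18446744073709551615
  i=6: tail/ones → 18446744073709551615
  i=7: tail/ones → 18446744073709551615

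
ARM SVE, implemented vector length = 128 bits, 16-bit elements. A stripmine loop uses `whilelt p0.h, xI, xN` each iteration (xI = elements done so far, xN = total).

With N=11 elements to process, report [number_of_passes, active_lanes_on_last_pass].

128-bit reg / 16-bit elem → 8 lanes
iterations = ceil(11/8) = 2; final-pass vl = 3

[iterations, last_vl] = [2, 3]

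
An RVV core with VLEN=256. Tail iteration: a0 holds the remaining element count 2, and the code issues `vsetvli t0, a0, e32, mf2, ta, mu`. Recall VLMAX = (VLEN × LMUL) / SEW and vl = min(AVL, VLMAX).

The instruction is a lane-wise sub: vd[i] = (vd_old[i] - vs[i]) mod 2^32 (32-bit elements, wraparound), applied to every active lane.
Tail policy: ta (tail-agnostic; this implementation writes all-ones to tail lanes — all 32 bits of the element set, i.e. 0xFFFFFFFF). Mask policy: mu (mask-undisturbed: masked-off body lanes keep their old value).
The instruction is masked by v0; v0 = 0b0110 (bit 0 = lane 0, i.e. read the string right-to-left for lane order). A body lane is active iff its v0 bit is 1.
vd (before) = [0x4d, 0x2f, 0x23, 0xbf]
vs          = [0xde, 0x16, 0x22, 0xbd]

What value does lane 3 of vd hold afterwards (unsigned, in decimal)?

vd[3] = 4294967295

lanes per group: 256·1/2/32 = 4
vl = min(AVL, VLMAX) = min(2, 4) = 2
  i=0: mask-off/keep → 77
  i=1: sub(0x2f,0x16) → 25
  i=2: tail/ones → 4294967295
  i=3: tail/ones → 4294967295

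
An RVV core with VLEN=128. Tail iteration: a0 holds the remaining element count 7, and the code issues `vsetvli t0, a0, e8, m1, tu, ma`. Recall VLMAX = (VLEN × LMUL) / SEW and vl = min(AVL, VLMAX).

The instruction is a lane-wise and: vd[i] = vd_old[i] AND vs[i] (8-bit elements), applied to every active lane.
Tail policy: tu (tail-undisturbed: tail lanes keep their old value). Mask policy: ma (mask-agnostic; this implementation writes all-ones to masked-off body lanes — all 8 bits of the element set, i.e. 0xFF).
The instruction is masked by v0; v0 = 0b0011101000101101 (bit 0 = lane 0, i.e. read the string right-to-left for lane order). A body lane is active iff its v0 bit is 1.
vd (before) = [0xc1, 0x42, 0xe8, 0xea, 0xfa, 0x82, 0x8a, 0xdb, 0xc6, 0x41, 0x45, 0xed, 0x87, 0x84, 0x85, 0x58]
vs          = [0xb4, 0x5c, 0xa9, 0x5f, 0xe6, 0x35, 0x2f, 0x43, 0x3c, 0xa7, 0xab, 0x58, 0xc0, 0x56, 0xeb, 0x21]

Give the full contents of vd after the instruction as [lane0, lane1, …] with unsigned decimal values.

VLMAX = (128 × 1) / 8 = 16 lanes
vl = min(AVL, VLMAX) = min(7, 16) = 7
  i=0: and(0xc1,0xb4) → 128
  i=1: mask-off/ones → 255
  i=2: and(0xe8,0xa9) → 168
  i=3: and(0xea,0x5f) → 74
  i=4: mask-off/ones → 255
  i=5: and(0x82,0x35) → 0
  i=6: mask-off/ones → 255
  i=7: tail/keep → 219
  i=8: tail/keep → 198
  i=9: tail/keep → 65
  i=10: tail/keep → 69
  i=11: tail/keep → 237
  i=12: tail/keep → 135
  i=13: tail/keep → 132
  i=14: tail/keep → 133
  i=15: tail/keep → 88

vd = [128, 255, 168, 74, 255, 0, 255, 219, 198, 65, 69, 237, 135, 132, 133, 88]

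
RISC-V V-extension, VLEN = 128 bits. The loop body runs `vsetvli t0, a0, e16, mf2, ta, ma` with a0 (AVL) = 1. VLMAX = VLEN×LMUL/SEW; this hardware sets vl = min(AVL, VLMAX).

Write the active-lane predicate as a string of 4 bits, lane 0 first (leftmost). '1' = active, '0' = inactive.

predicate = 1000

lanes per group: 128·1/2/16 = 4
vl = min(AVL, VLMAX) = min(1, 4) = 1
bits (lane 0 leftmost): 1000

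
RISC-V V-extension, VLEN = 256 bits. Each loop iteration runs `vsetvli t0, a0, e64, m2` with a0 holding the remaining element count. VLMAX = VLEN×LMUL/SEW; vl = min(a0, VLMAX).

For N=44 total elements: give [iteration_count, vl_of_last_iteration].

lanes per group: 256·2/64 = 8
N=44: ⌈44/8⌉ = 6 iters; last vl = 44 − 5×8 = 4

[iterations, last_vl] = [6, 4]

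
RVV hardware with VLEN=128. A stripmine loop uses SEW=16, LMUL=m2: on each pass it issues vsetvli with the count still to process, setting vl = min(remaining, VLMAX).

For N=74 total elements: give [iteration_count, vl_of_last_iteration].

lanes per group: 128·2/16 = 16
N=74: ⌈74/16⌉ = 5 iters; last vl = 74 − 4×16 = 10

[iterations, last_vl] = [5, 10]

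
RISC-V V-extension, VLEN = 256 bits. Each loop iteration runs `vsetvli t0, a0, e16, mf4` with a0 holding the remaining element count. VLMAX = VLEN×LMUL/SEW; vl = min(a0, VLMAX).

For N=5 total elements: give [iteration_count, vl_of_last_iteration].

lanes per group: 256·1/4/16 = 4
5 elements at 4/iter → 2 passes, remainder 1 on the last

[iterations, last_vl] = [2, 1]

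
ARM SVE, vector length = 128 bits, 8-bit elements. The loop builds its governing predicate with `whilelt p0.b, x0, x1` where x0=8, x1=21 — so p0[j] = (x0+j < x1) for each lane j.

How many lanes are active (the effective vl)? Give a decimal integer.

128-bit reg / 8-bit elem → 16 lanes
whilelt: lane j active iff 8+j < 21 → j < 13 → 13 active

vl = 13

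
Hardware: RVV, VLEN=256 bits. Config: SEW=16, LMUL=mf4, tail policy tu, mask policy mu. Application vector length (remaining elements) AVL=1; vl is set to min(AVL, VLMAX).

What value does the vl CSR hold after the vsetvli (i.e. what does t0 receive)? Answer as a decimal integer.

vl = 1

VLMAX = (256 × 1/4) / 16 = 4 lanes
AVL=1 ≤ VLMAX=4, so vl = 1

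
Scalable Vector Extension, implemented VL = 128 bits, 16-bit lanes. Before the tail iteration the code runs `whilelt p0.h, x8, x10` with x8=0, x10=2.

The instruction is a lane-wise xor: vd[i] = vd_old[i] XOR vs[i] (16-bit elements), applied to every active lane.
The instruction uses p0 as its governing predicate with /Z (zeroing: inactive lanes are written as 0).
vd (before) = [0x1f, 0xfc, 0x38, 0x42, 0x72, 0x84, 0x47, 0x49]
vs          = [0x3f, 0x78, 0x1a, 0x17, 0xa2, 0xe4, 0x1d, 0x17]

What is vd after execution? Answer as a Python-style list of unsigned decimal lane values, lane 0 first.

128-bit reg / 16-bit elem → 8 lanes
p0[j] = (0+j < 2); true for j=0..1 → 2 lanes set
vd[0] xor(0x1f,0x3f) -> 0x20
vd[1] xor(0xfc,0x78) -> 0x84
vd[2] tail/zero -> 0x00
vd[3] tail/zero -> 0x00
vd[4] tail/zero -> 0x00
vd[5] tail/zero -> 0x00
vd[6] tail/zero -> 0x00
vd[7] tail/zero -> 0x00

vd = [32, 132, 0, 0, 0, 0, 0, 0]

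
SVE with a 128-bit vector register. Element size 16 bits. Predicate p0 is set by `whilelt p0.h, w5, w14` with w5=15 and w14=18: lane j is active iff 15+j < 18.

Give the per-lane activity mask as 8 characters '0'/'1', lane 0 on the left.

predicate = 11100000

register lanes = 128/16 = 8
active while 15+j < 18, i.e. j ∈ [0,3) capped at 8 ⇒ 3
bits (lane 0 leftmost): 11100000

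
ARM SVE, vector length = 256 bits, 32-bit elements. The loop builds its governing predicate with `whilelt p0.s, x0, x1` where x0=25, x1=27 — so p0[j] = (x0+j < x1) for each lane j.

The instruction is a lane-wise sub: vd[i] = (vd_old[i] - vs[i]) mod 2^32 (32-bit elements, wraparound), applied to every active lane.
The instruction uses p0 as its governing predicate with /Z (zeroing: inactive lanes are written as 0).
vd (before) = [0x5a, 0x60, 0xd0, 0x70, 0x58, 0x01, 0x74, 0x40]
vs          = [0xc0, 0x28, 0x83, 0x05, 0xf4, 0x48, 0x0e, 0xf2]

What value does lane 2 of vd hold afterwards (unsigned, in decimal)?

vd[2] = 0

256-bit reg / 32-bit elem → 8 lanes
whilelt: lane j active iff 25+j < 27 → j < 2 → 2 active
vd[0] sub(0x5a,0xc0) -> 0xffffff9a
vd[1] sub(0x60,0x28) -> 0x38
vd[2] tail/zero -> 0x00
vd[3] tail/zero -> 0x00
vd[4] tail/zero -> 0x00
vd[5] tail/zero -> 0x00
vd[6] tail/zero -> 0x00
vd[7] tail/zero -> 0x00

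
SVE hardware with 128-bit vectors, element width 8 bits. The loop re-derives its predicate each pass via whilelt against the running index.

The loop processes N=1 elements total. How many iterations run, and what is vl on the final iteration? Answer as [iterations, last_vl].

register lanes = 128/8 = 16
N=1: ⌈1/16⌉ = 1 iters; last vl = 1 − 0×16 = 1

[iterations, last_vl] = [1, 1]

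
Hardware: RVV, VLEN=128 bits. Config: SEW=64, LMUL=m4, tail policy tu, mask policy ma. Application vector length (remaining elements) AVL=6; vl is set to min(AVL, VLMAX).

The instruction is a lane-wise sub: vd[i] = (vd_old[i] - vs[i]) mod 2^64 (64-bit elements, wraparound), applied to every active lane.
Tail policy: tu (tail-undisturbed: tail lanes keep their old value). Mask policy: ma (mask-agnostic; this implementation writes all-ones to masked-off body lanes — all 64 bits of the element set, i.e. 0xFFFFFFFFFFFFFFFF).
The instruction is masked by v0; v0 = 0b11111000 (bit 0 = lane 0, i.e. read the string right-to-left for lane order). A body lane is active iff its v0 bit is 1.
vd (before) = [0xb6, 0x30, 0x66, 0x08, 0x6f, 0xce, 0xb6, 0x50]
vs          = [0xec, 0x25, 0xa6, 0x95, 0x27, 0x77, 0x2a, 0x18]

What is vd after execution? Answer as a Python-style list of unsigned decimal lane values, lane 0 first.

vd = [18446744073709551615, 18446744073709551615, 18446744073709551615, 18446744073709551475, 72, 87, 182, 80]

lanes per group: 128·4/64 = 8
AVL=6 ≤ VLMAX=8, so vl = 6
lane  0: mask-off/ones ⇒ 0xffffffffffffffff
lane  1: mask-off/ones ⇒ 0xffffffffffffffff
lane  2: mask-off/ones ⇒ 0xffffffffffffffff
lane  3: sub(0x08,0x95) ⇒ 0xffffffffffffff73
lane  4: sub(0x6f,0x27) ⇒ 0x48
lane  5: sub(0xce,0x77) ⇒ 0x57
lane  6: tail/keep ⇒ 0xb6
lane  7: tail/keep ⇒ 0x50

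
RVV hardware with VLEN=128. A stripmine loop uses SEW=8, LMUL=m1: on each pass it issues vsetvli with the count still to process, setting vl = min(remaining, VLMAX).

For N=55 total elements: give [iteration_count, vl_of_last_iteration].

lanes per group: 128·1/8 = 16
N=55: ⌈55/16⌉ = 4 iters; last vl = 55 − 3×16 = 7

[iterations, last_vl] = [4, 7]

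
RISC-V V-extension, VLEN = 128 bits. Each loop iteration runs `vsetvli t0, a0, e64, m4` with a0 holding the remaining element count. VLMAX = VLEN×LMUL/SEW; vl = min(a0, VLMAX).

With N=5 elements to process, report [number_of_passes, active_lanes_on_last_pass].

[iterations, last_vl] = [1, 5]

VLMAX = (128 × 4) / 64 = 8 lanes
iterations = ceil(5/8) = 1; final-pass vl = 5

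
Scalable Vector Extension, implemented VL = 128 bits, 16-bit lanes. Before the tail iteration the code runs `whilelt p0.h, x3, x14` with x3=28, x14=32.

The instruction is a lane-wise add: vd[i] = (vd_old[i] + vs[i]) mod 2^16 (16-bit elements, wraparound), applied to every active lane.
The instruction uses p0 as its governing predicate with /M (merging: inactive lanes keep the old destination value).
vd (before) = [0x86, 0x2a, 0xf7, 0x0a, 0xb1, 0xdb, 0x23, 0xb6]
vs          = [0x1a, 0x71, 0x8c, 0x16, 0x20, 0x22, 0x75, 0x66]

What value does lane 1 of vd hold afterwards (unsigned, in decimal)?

register lanes = 128/16 = 8
whilelt: lane j active iff 28+j < 32 → j < 4 → 4 active
lane  0: add(0x86,0x1a) ⇒ 0xa0
lane  1: add(0x2a,0x71) ⇒ 0x9b
lane  2: add(0xf7,0x8c) ⇒ 0x183
lane  3: add(0x0a,0x16) ⇒ 0x20
lane  4: tail/keep ⇒ 0xb1
lane  5: tail/keep ⇒ 0xdb
lane  6: tail/keep ⇒ 0x23
lane  7: tail/keep ⇒ 0xb6

vd[1] = 155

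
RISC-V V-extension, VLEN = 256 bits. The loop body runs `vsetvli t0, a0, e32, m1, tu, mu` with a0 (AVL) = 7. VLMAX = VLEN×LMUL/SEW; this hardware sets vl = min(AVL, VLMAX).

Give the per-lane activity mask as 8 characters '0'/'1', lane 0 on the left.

predicate = 11111110

lanes per group: 256·1/32 = 8
vl = min(AVL, VLMAX) = min(7, 8) = 7
bits (lane 0 leftmost): 11111110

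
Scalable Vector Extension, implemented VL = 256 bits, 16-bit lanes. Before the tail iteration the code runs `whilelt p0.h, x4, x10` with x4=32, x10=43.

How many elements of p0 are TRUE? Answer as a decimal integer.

vl = 11

register lanes = 256/16 = 16
active while 32+j < 43, i.e. j ∈ [0,11) capped at 16 ⇒ 11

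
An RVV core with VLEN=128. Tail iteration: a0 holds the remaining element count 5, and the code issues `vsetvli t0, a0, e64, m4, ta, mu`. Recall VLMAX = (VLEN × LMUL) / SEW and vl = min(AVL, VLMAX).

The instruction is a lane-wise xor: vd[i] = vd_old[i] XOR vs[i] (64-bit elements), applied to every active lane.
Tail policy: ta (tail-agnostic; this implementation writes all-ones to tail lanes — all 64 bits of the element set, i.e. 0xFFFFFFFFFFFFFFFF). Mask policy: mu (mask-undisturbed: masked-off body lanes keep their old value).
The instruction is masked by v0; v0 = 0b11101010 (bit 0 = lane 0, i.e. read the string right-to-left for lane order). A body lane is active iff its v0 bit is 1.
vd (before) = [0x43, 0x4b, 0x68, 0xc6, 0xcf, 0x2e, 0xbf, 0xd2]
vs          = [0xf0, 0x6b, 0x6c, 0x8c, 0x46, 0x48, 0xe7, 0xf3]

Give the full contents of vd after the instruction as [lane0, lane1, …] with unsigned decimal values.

vd = [67, 32, 104, 74, 207, 18446744073709551615, 18446744073709551615, 18446744073709551615]

VLMAX = VLEN×LMUL/SEW = 128×4/64 = 8
vl = min(AVL, VLMAX) = min(5, 8) = 5
[0] mask-off/keep = 0x43
[1] xor(0x4b,0x6b) = 0x20
[2] mask-off/keep = 0x68
[3] xor(0xc6,0x8c) = 0x4a
[4] mask-off/keep = 0xcf
[5] tail/ones = 0xffffffffffffffff
[6] tail/ones = 0xffffffffffffffff
[7] tail/ones = 0xffffffffffffffff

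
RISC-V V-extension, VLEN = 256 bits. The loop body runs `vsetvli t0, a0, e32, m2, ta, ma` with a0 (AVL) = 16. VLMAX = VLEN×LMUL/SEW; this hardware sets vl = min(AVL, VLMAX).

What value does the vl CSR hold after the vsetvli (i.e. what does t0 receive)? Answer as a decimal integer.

vl = 16

VLMAX = VLEN×LMUL/SEW = 256×2/32 = 16
vl ← min(16, 16) = 16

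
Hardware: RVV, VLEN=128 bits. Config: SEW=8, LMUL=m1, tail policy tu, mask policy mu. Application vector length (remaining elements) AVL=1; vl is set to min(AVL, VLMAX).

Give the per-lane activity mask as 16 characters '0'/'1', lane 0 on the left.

VLMAX = VLEN×LMUL/SEW = 128×1/8 = 16
AVL=1 ≤ VLMAX=16, so vl = 1
bits (lane 0 leftmost): 1000000000000000

predicate = 1000000000000000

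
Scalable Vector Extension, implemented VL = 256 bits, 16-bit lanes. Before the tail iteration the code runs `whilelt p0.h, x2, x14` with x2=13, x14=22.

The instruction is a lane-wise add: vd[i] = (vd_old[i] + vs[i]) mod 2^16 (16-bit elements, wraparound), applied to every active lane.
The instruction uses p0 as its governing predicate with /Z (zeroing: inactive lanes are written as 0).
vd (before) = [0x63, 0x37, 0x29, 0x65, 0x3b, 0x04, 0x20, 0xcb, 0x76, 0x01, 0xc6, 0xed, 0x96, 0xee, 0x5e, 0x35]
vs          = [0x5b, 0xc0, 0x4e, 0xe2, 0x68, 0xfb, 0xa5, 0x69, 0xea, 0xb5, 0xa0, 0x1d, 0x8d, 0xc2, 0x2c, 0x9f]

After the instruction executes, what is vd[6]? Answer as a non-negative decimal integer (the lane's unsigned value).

vd[6] = 197

lane count: 256 div 16 = 16
whilelt: lane j active iff 13+j < 22 → j < 9 → 9 active
vd[0] add(0x63,0x5b) -> 0xbe
vd[1] add(0x37,0xc0) -> 0xf7
vd[2] add(0x29,0x4e) -> 0x77
vd[3] add(0x65,0xe2) -> 0x147
vd[4] add(0x3b,0x68) -> 0xa3
vd[5] add(0x04,0xfb) -> 0xff
vd[6] add(0x20,0xa5) -> 0xc5
vd[7] add(0xcb,0x69) -> 0x134
vd[8] add(0x76,0xea) -> 0x160
vd[9] tail/zero -> 0x00
vd[10] tail/zero -> 0x00
vd[11] tail/zero -> 0x00
vd[12] tail/zero -> 0x00
vd[13] tail/zero -> 0x00
vd[14] tail/zero -> 0x00
vd[15] tail/zero -> 0x00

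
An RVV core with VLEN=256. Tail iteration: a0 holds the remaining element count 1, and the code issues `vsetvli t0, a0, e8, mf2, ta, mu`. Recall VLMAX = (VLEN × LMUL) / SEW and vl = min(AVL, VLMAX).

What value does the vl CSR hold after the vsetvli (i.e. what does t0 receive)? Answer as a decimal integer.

vl = 1

lanes per group: 256·1/2/8 = 16
vl ← min(1, 16) = 1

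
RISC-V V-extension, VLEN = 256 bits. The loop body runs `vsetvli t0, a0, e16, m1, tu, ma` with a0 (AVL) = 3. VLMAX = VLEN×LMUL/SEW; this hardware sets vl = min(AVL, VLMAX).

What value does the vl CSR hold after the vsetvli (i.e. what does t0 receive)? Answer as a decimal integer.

vl = 3

VLMAX = VLEN×LMUL/SEW = 256×1/16 = 16
AVL=3 ≤ VLMAX=16, so vl = 3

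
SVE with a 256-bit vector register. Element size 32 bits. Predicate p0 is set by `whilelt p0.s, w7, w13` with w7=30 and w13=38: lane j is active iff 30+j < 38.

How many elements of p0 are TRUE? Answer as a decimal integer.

vl = 8

256-bit reg / 32-bit elem → 8 lanes
whilelt: lane j active iff 30+j < 38 → j < 8 → 8 active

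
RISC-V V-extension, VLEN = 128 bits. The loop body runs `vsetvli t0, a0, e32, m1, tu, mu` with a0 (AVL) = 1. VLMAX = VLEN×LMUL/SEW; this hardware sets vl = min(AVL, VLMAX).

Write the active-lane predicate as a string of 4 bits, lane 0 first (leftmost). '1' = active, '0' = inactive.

VLMAX = VLEN×LMUL/SEW = 128×1/32 = 4
AVL=1 ≤ VLMAX=4, so vl = 1
bits (lane 0 leftmost): 1000

predicate = 1000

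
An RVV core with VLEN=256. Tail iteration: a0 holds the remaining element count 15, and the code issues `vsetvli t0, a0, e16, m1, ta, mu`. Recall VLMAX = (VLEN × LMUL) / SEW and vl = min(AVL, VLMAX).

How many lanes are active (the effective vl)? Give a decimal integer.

VLMAX = VLEN×LMUL/SEW = 256×1/16 = 16
vl = min(AVL, VLMAX) = min(15, 16) = 15

vl = 15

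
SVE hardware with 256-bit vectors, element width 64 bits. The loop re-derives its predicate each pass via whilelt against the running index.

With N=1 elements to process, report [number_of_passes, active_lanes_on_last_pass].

256-bit reg / 64-bit elem → 4 lanes
iterations = ceil(1/4) = 1; final-pass vl = 1

[iterations, last_vl] = [1, 1]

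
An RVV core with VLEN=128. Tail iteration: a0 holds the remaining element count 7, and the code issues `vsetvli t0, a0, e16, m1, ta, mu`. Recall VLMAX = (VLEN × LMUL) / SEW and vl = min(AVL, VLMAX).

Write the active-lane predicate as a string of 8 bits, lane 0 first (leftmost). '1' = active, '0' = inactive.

predicate = 11111110

lanes per group: 128·1/16 = 8
vl ← min(7, 8) = 7
bits (lane 0 leftmost): 11111110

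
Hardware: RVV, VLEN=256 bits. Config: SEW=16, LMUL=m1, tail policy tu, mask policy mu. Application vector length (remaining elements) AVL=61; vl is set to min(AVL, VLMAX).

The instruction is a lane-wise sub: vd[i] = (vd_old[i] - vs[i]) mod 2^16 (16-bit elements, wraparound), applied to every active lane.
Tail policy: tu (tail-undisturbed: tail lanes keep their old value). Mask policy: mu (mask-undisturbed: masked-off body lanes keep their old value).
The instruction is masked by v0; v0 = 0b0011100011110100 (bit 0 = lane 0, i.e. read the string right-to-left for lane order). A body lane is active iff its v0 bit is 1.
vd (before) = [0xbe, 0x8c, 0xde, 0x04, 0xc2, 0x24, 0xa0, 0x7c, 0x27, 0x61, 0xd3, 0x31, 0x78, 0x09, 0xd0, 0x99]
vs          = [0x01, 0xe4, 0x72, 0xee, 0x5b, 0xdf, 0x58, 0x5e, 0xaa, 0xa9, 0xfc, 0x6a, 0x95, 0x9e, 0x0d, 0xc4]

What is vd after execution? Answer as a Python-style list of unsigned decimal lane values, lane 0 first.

vd = [190, 140, 108, 4, 103, 65349, 72, 30, 39, 97, 211, 65479, 65507, 65387, 208, 153]

VLMAX = (256 × 1) / 16 = 16 lanes
vl = min(AVL, VLMAX) = min(61, 16) = 16
vd[0] mask-off/keep -> 0xbe
vd[1] mask-off/keep -> 0x8c
vd[2] sub(0xde,0x72) -> 0x6c
vd[3] mask-off/keep -> 0x04
vd[4] sub(0xc2,0x5b) -> 0x67
vd[5] sub(0x24,0xdf) -> 0xff45
vd[6] sub(0xa0,0x58) -> 0x48
vd[7] sub(0x7c,0x5e) -> 0x1e
vd[8] mask-off/keep -> 0x27
vd[9] mask-off/keep -> 0x61
vd[10] mask-off/keep -> 0xd3
vd[11] sub(0x31,0x6a) -> 0xffc7
vd[12] sub(0x78,0x95) -> 0xffe3
vd[13] sub(0x09,0x9e) -> 0xff6b
vd[14] mask-off/keep -> 0xd0
vd[15] mask-off/keep -> 0x99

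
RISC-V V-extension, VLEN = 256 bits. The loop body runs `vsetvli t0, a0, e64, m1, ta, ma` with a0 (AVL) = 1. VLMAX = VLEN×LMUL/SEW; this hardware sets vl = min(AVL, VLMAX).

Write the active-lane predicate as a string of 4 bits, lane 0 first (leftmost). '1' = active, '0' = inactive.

lanes per group: 256·1/64 = 4
vl ← min(1, 4) = 1
bits (lane 0 leftmost): 1000

predicate = 1000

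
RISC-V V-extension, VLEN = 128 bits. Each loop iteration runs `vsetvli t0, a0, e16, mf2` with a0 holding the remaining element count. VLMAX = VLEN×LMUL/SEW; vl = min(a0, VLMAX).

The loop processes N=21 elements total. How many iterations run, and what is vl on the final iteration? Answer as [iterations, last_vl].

[iterations, last_vl] = [6, 1]

VLMAX = VLEN×LMUL/SEW = 128×1/2/16 = 4
iterations = ceil(21/4) = 6; final-pass vl = 1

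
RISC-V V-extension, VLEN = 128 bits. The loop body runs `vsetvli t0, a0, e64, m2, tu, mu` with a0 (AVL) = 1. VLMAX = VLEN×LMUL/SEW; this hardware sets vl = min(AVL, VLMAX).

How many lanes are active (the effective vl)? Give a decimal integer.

lanes per group: 128·2/64 = 4
vl = min(AVL, VLMAX) = min(1, 4) = 1

vl = 1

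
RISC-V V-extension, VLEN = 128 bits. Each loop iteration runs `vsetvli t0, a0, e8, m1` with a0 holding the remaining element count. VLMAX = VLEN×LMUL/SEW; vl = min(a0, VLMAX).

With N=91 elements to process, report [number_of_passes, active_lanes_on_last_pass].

VLMAX = (128 × 1) / 8 = 16 lanes
91 elements at 16/iter → 6 passes, remainder 11 on the last

[iterations, last_vl] = [6, 11]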